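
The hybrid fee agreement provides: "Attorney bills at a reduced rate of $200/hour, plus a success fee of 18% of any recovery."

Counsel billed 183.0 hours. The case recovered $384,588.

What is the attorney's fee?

$105,825.84

Hourly: 183.0 × $200 = $36,600.00
Success fee: 18% of $384,588 = $69,225.84
Total: $36,600.00 + $69,225.84 = $105,825.84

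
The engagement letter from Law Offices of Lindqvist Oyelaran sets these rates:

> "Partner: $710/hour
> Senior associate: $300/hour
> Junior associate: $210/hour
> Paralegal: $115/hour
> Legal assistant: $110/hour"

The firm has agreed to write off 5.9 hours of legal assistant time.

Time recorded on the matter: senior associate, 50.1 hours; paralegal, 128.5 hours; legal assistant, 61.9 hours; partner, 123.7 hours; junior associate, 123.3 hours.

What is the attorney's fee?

Partner: 123.7 × $710 = $87,827.00
Senior associate: 50.1 × $300 = $15,030.00
Junior associate: 123.3 × $210 = $25,893.00
Paralegal: 128.5 × $115 = $14,777.50
Legal assistant: 61.9 × $110 = $6,809.00
Subtotal: $150,336.50
Write-off: 5.9 × $110 = $649.00
Total: $150,336.50 − $649.00 = $149,687.50

$149,687.50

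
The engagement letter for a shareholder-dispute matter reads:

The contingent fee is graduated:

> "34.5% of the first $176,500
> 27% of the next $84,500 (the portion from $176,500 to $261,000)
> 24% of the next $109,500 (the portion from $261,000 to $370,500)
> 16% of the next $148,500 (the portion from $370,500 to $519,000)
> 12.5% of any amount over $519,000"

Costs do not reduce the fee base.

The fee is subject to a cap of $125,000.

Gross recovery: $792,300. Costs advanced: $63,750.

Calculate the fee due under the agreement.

$125,000.00

Fee base is the gross recovery, $792,300; costs are reimbursed separately.
First $176,500 at 34.5% = $60,892.50
Next $84,500 at 27% = $22,815.00
Next $109,500 at 24% = $26,280.00
Next $148,500 at 16% = $23,760.00
Remaining $273,300 at 12.5% = $34,162.50
Fee: $60,892.50 + $22,815.00 + $26,280.00 + $23,760.00 + $34,162.50 = $167,910.00
$167,910.00 exceeds the $125,000 cap, so the fee is capped at $125,000.00.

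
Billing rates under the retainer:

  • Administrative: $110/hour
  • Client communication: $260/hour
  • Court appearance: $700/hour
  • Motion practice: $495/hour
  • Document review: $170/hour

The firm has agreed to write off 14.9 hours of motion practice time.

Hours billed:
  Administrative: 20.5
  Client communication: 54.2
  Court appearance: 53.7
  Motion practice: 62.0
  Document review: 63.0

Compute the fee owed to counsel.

Administrative: 20.5 × $110 = $2,255.00
Client communication: 54.2 × $260 = $14,092.00
Court appearance: 53.7 × $700 = $37,590.00
Motion practice: 62.0 × $495 = $30,690.00
Document review: 63.0 × $170 = $10,710.00
Subtotal: $95,337.00
Write-off: 14.9 × $495 = $7,375.50
Total: $95,337.00 − $7,375.50 = $87,961.50

$87,961.50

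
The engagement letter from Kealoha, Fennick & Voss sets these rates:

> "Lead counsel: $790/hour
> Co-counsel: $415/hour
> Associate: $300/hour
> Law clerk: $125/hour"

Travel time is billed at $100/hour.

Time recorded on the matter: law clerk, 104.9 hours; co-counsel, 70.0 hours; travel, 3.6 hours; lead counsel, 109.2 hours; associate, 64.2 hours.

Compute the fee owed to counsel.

$148,050.50

Lead counsel: 109.2 × $790 = $86,268.00
Co-counsel: 70.0 × $415 = $29,050.00
Associate: 64.2 × $300 = $19,260.00
Law clerk: 104.9 × $125 = $13,112.50
Subtotal: $86,268.00 + $29,050.00 + $19,260.00 + $13,112.50 = $147,690.50
Travel: 3.6 × $100 = $360.00
Total: $147,690.50 + $360.00 = $148,050.50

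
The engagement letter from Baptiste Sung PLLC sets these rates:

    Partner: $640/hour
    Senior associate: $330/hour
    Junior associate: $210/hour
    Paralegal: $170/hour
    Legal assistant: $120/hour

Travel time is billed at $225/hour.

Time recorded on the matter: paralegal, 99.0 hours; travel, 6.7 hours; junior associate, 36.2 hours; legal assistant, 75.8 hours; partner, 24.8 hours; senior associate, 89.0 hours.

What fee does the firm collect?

$80,277.50

Partner: 24.8 × $640 = $15,872.00
Senior associate: 89.0 × $330 = $29,370.00
Junior associate: 36.2 × $210 = $7,602.00
Paralegal: 99.0 × $170 = $16,830.00
Legal assistant: 75.8 × $120 = $9,096.00
Subtotal: $15,872.00 + $29,370.00 + $7,602.00 + $16,830.00 + $9,096.00 = $78,770.00
Travel: 6.7 × $225 = $1,507.50
Total: $78,770.00 + $1,507.50 = $80,277.50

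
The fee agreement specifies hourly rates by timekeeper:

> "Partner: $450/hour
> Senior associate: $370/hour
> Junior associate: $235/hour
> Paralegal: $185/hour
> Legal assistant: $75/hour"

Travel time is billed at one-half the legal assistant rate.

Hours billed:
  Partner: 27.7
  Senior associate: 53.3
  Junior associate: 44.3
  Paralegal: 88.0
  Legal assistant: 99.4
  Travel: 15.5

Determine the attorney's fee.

$66,912.75

Partner: 27.7 × $450 = $12,465.00
Senior associate: 53.3 × $370 = $19,721.00
Junior associate: 44.3 × $235 = $10,410.50
Paralegal: 88.0 × $185 = $16,280.00
Legal assistant: 99.4 × $75 = $7,455.00
Subtotal: $12,465.00 + $19,721.00 + $10,410.50 + $16,280.00 + $7,455.00 = $66,331.50
Travel: 15.5 × ($75 ÷ 2) = 15.5 × $37.50 = $581.25
Total: $66,331.50 + $581.25 = $66,912.75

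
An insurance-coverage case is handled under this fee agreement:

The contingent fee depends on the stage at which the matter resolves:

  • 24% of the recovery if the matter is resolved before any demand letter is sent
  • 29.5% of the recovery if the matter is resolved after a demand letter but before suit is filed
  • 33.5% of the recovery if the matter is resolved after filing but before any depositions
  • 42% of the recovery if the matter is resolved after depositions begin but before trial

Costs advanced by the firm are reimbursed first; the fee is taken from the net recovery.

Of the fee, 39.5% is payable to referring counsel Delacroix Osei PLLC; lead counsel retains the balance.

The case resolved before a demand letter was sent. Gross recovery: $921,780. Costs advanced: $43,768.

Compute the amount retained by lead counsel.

Fee base (net of costs): $921,780 − $43,768 = $878,012
The matter resolved before a demand letter was sent, so the 24% rate applies.
$878,012 × 24% = $210,722.88
Referral share: 39.5% of $210,722.88 = $83,235.54; lead counsel retains $210,722.88 − $83,235.54 = $127,487.34.

$127,487.34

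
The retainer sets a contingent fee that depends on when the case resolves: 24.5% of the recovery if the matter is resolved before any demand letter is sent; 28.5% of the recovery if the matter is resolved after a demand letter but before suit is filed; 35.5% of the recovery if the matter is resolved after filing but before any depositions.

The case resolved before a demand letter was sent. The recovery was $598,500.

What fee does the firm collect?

$146,632.50

The matter resolved before a demand letter was sent, so the 24.5% rate applies.
$598,500 × 24.5% = $146,632.50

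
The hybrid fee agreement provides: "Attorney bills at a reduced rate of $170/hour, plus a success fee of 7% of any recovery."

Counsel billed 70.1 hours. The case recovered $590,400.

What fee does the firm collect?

Hourly: 70.1 × $170 = $11,917.00
Success fee: 7% of $590,400 = $41,328.00
Total: $11,917.00 + $41,328.00 = $53,245.00

$53,245.00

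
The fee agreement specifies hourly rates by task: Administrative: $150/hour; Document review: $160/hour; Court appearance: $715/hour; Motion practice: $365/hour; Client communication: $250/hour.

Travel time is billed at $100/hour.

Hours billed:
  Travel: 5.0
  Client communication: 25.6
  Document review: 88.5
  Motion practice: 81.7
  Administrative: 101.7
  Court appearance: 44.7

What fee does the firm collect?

Administrative: 101.7 × $150 = $15,255.00
Document review: 88.5 × $160 = $14,160.00
Court appearance: 44.7 × $715 = $31,960.50
Motion practice: 81.7 × $365 = $29,820.50
Client communication: 25.6 × $250 = $6,400.00
Subtotal: $15,255.00 + $14,160.00 + $31,960.50 + $29,820.50 + $6,400.00 = $97,596.00
Travel: 5.0 × $100 = $500.00
Total: $97,596.00 + $500.00 = $98,096.00

$98,096.00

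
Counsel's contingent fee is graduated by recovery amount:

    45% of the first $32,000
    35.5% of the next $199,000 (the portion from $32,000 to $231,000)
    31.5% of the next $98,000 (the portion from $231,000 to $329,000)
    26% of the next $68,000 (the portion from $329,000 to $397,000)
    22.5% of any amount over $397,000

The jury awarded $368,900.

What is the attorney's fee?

First $32,000 at 45% = $14,400.00
Next $199,000 at 35.5% = $70,645.00
Next $98,000 at 31.5% = $30,870.00
Remaining $39,900 at 26% = $10,374.00
Fee: $14,400.00 + $70,645.00 + $30,870.00 + $10,374.00 = $126,289.00

$126,289.00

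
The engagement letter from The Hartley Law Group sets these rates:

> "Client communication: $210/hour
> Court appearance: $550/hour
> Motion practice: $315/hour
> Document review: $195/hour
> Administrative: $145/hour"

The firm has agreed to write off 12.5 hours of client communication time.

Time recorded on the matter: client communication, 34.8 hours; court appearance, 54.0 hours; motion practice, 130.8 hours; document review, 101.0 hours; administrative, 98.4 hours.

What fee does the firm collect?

Client communication: 34.8 × $210 = $7,308.00
Court appearance: 54.0 × $550 = $29,700.00
Motion practice: 130.8 × $315 = $41,202.00
Document review: 101.0 × $195 = $19,695.00
Administrative: 98.4 × $145 = $14,268.00
Subtotal: $112,173.00
Write-off: 12.5 × $210 = $2,625.00
Total: $112,173.00 − $2,625.00 = $109,548.00

$109,548.00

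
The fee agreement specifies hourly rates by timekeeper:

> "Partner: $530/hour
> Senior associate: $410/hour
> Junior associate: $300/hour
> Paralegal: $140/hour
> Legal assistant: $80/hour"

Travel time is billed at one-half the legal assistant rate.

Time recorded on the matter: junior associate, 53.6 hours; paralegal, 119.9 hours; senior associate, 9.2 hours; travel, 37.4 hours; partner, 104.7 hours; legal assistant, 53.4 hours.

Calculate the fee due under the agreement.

$97,897.00

Partner: 104.7 × $530 = $55,491.00
Senior associate: 9.2 × $410 = $3,772.00
Junior associate: 53.6 × $300 = $16,080.00
Paralegal: 119.9 × $140 = $16,786.00
Legal assistant: 53.4 × $80 = $4,272.00
Subtotal: $55,491.00 + $3,772.00 + $16,080.00 + $16,786.00 + $4,272.00 = $96,401.00
Travel: 37.4 × ($80 ÷ 2) = 37.4 × $40.00 = $1,496.00
Total: $96,401.00 + $1,496.00 = $97,897.00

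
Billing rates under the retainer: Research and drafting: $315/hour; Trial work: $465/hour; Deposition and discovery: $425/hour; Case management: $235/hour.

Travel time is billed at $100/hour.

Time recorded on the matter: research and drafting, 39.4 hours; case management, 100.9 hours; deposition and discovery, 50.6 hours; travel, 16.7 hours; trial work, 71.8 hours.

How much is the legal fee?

Research and drafting: 39.4 × $315 = $12,411.00
Trial work: 71.8 × $465 = $33,387.00
Deposition and discovery: 50.6 × $425 = $21,505.00
Case management: 100.9 × $235 = $23,711.50
Subtotal: $12,411.00 + $33,387.00 + $21,505.00 + $23,711.50 = $91,014.50
Travel: 16.7 × $100 = $1,670.00
Total: $91,014.50 + $1,670.00 = $92,684.50

$92,684.50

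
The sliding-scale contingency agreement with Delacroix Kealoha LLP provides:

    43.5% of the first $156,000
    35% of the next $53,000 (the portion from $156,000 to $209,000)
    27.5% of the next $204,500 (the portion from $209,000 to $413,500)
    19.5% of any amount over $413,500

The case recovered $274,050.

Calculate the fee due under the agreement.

$104,298.75

First $156,000 at 43.5% = $67,860.00
Next $53,000 at 35% = $18,550.00
Remaining $65,050 at 27.5% = $17,888.75
Fee: $67,860.00 + $18,550.00 + $17,888.75 = $104,298.75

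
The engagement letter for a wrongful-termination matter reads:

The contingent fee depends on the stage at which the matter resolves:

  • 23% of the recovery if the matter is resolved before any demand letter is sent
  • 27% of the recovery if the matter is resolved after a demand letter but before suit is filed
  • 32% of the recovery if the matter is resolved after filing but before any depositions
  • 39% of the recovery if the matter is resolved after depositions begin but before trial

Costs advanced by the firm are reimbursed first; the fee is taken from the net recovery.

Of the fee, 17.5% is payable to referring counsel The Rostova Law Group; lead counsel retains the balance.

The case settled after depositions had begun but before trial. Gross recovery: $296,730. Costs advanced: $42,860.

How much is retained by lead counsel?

Fee base (net of costs): $296,730 − $42,860 = $253,870
The matter settled after depositions had begun but before trial, so the 39% rate applies.
$253,870 × 39% = $99,009.30
Referral share: 17.5% of $99,009.30 = $17,326.63; lead counsel retains $99,009.30 − $17,326.63 = $81,682.67.

$81,682.67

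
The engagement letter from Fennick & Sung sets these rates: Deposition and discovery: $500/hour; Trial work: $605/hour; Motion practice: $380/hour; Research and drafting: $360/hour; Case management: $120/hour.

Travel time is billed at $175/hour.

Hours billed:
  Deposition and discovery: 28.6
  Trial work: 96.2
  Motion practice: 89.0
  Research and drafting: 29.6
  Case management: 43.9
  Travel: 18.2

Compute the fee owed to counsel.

$125,430.00

Deposition and discovery: 28.6 × $500 = $14,300.00
Trial work: 96.2 × $605 = $58,201.00
Motion practice: 89.0 × $380 = $33,820.00
Research and drafting: 29.6 × $360 = $10,656.00
Case management: 43.9 × $120 = $5,268.00
Subtotal: $14,300.00 + $58,201.00 + $33,820.00 + $10,656.00 + $5,268.00 = $122,245.00
Travel: 18.2 × $175 = $3,185.00
Total: $122,245.00 + $3,185.00 = $125,430.00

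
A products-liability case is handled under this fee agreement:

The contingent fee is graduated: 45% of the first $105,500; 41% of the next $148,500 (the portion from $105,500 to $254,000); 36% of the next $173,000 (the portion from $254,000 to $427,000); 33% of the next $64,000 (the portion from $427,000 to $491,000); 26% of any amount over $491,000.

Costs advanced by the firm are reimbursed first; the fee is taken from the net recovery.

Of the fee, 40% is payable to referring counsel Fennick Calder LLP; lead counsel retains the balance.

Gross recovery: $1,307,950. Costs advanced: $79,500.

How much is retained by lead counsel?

$230,098.20

Fee base (net of costs): $1,307,950 − $79,500 = $1,228,450
First $105,500 at 45% = $47,475.00
Next $148,500 at 41% = $60,885.00
Next $173,000 at 36% = $62,280.00
Next $64,000 at 33% = $21,120.00
Remaining $737,450 at 26% = $191,737.00
Fee: $47,475.00 + $60,885.00 + $62,280.00 + $21,120.00 + $191,737.00 = $383,497.00
Referral share: 40% of $383,497.00 = $153,398.80; lead counsel retains $383,497.00 − $153,398.80 = $230,098.20.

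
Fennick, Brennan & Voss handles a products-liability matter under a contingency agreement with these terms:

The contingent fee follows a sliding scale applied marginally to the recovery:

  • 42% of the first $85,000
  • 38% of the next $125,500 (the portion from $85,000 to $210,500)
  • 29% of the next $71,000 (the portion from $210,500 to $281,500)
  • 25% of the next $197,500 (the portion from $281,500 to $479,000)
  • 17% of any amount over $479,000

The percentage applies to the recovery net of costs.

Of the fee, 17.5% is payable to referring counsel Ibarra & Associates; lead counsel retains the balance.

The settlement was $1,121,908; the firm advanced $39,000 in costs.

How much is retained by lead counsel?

$211,215.97

Fee base (net of costs): $1,121,908 − $39,000 = $1,082,908
First $85,000 at 42% = $35,700.00
Next $125,500 at 38% = $47,690.00
Next $71,000 at 29% = $20,590.00
Next $197,500 at 25% = $49,375.00
Remaining $603,908 at 17% = $102,664.36
Fee: $35,700.00 + $47,690.00 + $20,590.00 + $49,375.00 + $102,664.36 = $256,019.36
Referral share: 17.5% of $256,019.36 = $44,803.39; lead counsel retains $256,019.36 − $44,803.39 = $211,215.97.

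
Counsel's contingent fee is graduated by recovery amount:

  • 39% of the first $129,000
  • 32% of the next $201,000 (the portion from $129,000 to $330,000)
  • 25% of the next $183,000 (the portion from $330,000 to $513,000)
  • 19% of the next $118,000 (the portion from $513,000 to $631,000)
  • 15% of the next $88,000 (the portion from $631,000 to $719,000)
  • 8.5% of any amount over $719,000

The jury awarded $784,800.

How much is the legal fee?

First $129,000 at 39% = $50,310.00
Next $201,000 at 32% = $64,320.00
Next $183,000 at 25% = $45,750.00
Next $118,000 at 19% = $22,420.00
Next $88,000 at 15% = $13,200.00
Remaining $65,800 at 8.5% = $5,593.00
Fee: $50,310.00 + $64,320.00 + $45,750.00 + $22,420.00 + $13,200.00 + $5,593.00 = $201,593.00

$201,593.00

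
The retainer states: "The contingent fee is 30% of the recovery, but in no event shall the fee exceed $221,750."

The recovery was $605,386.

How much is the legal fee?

$181,615.80

30% of $605,386 = $181,615.80
That is under the $221,750 cap.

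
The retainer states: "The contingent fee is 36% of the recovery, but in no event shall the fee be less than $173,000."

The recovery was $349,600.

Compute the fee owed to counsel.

36% of $349,600 = $125,856.00
That is below the $173,000 minimum, so the minimum applies.

$173,000.00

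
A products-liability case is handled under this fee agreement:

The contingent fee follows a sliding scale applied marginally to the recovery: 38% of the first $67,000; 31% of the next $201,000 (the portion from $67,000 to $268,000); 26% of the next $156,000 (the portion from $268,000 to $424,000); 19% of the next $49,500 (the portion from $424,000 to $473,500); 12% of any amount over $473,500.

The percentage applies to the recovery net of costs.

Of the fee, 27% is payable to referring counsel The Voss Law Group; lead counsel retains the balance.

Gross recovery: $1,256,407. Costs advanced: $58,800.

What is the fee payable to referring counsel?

$60,649.52

Fee base (net of costs): $1,256,407 − $58,800 = $1,197,607
First $67,000 at 38% = $25,460.00
Next $201,000 at 31% = $62,310.00
Next $156,000 at 26% = $40,560.00
Next $49,500 at 19% = $9,405.00
Remaining $724,107 at 12% = $86,892.84
Fee: $25,460.00 + $62,310.00 + $40,560.00 + $9,405.00 + $86,892.84 = $224,627.84
Referral share: 27% of $224,627.84 = $60,649.52; lead counsel retains $224,627.84 − $60,649.52 = $163,978.32.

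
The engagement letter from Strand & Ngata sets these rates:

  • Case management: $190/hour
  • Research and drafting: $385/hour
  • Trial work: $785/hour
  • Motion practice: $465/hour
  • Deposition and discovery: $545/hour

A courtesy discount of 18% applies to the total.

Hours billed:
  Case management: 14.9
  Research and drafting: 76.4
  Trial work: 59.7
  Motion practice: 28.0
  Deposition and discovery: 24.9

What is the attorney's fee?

Case management: 14.9 × $190 = $2,831.00
Research and drafting: 76.4 × $385 = $29,414.00
Trial work: 59.7 × $785 = $46,864.50
Motion practice: 28.0 × $465 = $13,020.00
Deposition and discovery: 24.9 × $545 = $13,570.50
Subtotal: $105,700.00
Less 18% discount: −$19,026.00
Total: $105,700.00 − $19,026.00 = $86,674.00

$86,674.00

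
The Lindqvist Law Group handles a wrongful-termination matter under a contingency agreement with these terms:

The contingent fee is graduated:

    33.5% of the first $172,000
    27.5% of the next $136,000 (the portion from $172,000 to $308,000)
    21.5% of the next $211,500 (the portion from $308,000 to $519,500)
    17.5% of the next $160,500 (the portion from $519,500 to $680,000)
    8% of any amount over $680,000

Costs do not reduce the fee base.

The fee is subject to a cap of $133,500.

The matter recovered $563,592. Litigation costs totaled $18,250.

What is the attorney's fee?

$133,500.00

Fee base is the gross recovery, $563,592; costs are reimbursed separately.
First $172,000 at 33.5% = $57,620.00
Next $136,000 at 27.5% = $37,400.00
Next $211,500 at 21.5% = $45,472.50
Remaining $44,092 at 17.5% = $7,716.10
Fee: $57,620.00 + $37,400.00 + $45,472.50 + $7,716.10 = $148,208.60
$148,208.60 exceeds the $133,500 cap, so the fee is capped at $133,500.00.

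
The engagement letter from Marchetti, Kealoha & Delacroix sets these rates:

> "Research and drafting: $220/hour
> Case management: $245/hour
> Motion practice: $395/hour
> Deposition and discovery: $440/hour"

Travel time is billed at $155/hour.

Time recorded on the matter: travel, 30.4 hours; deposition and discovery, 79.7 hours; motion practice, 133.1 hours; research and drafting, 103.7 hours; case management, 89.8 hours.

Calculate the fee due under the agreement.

Research and drafting: 103.7 × $220 = $22,814.00
Case management: 89.8 × $245 = $22,001.00
Motion practice: 133.1 × $395 = $52,574.50
Deposition and discovery: 79.7 × $440 = $35,068.00
Subtotal: $22,814.00 + $22,001.00 + $52,574.50 + $35,068.00 = $132,457.50
Travel: 30.4 × $155 = $4,712.00
Total: $132,457.50 + $4,712.00 = $137,169.50

$137,169.50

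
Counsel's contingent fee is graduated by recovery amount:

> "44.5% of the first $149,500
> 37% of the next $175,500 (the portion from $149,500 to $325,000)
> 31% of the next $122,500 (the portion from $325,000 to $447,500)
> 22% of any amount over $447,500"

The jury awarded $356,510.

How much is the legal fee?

$141,230.60

First $149,500 at 44.5% = $66,527.50
Next $175,500 at 37% = $64,935.00
Remaining $31,510 at 31% = $9,768.10
Fee: $66,527.50 + $64,935.00 + $9,768.10 = $141,230.60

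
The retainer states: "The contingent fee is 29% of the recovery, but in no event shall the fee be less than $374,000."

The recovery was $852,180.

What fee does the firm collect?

29% of $852,180 = $247,132.20
That is below the $374,000 minimum, so the minimum applies.

$374,000.00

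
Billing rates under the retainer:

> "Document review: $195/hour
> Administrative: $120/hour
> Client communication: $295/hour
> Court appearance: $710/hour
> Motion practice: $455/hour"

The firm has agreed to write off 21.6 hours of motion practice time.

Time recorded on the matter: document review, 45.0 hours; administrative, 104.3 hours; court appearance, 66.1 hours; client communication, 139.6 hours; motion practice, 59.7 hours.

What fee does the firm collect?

$126,739.50

Document review: 45.0 × $195 = $8,775.00
Administrative: 104.3 × $120 = $12,516.00
Client communication: 139.6 × $295 = $41,182.00
Court appearance: 66.1 × $710 = $46,931.00
Motion practice: 59.7 × $455 = $27,163.50
Subtotal: $136,567.50
Write-off: 21.6 × $455 = $9,828.00
Total: $136,567.50 − $9,828.00 = $126,739.50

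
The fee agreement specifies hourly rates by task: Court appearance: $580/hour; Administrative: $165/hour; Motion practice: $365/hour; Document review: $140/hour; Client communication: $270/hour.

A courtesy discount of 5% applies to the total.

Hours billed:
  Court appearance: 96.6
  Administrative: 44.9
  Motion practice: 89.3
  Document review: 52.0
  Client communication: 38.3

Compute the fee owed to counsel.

Court appearance: 96.6 × $580 = $56,028.00
Administrative: 44.9 × $165 = $7,408.50
Motion practice: 89.3 × $365 = $32,594.50
Document review: 52.0 × $140 = $7,280.00
Client communication: 38.3 × $270 = $10,341.00
Subtotal: $113,652.00
Less 5% discount: −$5,682.60
Total: $113,652.00 − $5,682.60 = $107,969.40

$107,969.40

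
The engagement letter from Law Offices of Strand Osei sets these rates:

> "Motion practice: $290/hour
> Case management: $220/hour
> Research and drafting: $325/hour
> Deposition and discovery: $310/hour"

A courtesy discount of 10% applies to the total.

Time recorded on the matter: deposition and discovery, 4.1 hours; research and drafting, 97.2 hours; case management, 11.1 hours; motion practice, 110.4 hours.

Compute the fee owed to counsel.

$60,587.10

Motion practice: 110.4 × $290 = $32,016.00
Case management: 11.1 × $220 = $2,442.00
Research and drafting: 97.2 × $325 = $31,590.00
Deposition and discovery: 4.1 × $310 = $1,271.00
Subtotal: $67,319.00
Less 10% discount: −$6,731.90
Total: $67,319.00 − $6,731.90 = $60,587.10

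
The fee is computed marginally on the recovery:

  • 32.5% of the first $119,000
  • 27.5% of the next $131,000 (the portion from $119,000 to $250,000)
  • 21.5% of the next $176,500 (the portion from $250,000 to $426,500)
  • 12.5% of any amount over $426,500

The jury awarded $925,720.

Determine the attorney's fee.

First $119,000 at 32.5% = $38,675.00
Next $131,000 at 27.5% = $36,025.00
Next $176,500 at 21.5% = $37,947.50
Remaining $499,220 at 12.5% = $62,402.50
Fee: $38,675.00 + $36,025.00 + $37,947.50 + $62,402.50 = $175,050.00

$175,050.00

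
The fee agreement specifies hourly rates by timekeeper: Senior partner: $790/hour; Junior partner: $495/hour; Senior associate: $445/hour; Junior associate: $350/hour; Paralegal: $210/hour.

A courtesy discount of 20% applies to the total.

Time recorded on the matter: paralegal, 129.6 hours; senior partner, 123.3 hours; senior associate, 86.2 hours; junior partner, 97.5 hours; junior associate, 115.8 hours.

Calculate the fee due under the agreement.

$201,419.60

Senior partner: 123.3 × $790 = $97,407.00
Junior partner: 97.5 × $495 = $48,262.50
Senior associate: 86.2 × $445 = $38,359.00
Junior associate: 115.8 × $350 = $40,530.00
Paralegal: 129.6 × $210 = $27,216.00
Subtotal: $251,774.50
Less 20% discount: −$50,354.90
Total: $251,774.50 − $50,354.90 = $201,419.60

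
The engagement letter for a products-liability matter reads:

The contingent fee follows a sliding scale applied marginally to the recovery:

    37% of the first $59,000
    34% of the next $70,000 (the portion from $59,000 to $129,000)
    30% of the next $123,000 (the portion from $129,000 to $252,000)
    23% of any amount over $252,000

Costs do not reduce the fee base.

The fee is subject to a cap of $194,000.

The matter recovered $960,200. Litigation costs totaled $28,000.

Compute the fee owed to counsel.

$194,000.00

Fee base is the gross recovery, $960,200; costs are reimbursed separately.
First $59,000 at 37% = $21,830.00
Next $70,000 at 34% = $23,800.00
Next $123,000 at 30% = $36,900.00
Remaining $708,200 at 23% = $162,886.00
Fee: $21,830.00 + $23,800.00 + $36,900.00 + $162,886.00 = $245,416.00
$245,416.00 exceeds the $194,000 cap, so the fee is capped at $194,000.00.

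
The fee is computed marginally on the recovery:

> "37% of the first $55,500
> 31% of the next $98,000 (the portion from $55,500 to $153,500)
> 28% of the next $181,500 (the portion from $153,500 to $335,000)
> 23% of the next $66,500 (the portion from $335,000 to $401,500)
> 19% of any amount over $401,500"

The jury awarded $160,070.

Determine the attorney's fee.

$52,754.60

First $55,500 at 37% = $20,535.00
Next $98,000 at 31% = $30,380.00
Remaining $6,570 at 28% = $1,839.60
Fee: $20,535.00 + $30,380.00 + $1,839.60 = $52,754.60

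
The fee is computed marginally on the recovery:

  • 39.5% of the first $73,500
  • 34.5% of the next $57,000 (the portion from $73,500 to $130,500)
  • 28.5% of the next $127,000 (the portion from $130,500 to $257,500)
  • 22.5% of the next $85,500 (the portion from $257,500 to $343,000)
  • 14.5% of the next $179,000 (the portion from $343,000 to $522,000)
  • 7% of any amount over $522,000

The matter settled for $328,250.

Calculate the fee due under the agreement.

$100,811.25

First $73,500 at 39.5% = $29,032.50
Next $57,000 at 34.5% = $19,665.00
Next $127,000 at 28.5% = $36,195.00
Remaining $70,750 at 22.5% = $15,918.75
Fee: $29,032.50 + $19,665.00 + $36,195.00 + $15,918.75 = $100,811.25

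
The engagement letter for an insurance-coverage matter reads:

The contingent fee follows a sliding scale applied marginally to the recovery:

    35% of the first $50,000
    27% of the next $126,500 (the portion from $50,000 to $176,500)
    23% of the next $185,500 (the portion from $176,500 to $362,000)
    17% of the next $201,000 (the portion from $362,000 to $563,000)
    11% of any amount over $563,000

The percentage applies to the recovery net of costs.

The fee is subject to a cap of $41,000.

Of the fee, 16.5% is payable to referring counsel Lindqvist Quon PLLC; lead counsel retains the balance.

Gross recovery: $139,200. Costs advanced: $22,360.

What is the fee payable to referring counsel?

Fee base (net of costs): $139,200 − $22,360 = $116,840
First $50,000 at 35% = $17,500.00
Remaining $66,840 at 27% = $18,046.80
Fee: $17,500.00 + $18,046.80 = $35,546.80
$35,546.80 is under the $41,000 cap.
Referral share: 16.5% of $35,546.80 = $5,865.22; lead counsel retains $35,546.80 − $5,865.22 = $29,681.58.

$5,865.22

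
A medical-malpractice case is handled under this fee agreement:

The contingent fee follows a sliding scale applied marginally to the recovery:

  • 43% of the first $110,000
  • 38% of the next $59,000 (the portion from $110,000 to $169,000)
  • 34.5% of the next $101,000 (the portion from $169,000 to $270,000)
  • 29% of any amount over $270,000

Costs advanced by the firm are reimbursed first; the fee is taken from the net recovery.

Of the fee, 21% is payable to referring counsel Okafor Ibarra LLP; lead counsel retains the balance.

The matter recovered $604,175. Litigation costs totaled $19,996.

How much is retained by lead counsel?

$154,584.76

Fee base (net of costs): $604,175 − $19,996 = $584,179
First $110,000 at 43% = $47,300.00
Next $59,000 at 38% = $22,420.00
Next $101,000 at 34.5% = $34,845.00
Remaining $314,179 at 29% = $91,111.91
Fee: $47,300.00 + $22,420.00 + $34,845.00 + $91,111.91 = $195,676.91
Referral share: 21% of $195,676.91 = $41,092.15; lead counsel retains $195,676.91 − $41,092.15 = $154,584.76.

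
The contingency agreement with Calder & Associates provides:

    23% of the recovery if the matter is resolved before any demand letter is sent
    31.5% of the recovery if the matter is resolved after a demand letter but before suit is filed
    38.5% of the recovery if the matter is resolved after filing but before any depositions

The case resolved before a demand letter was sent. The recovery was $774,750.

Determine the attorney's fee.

The matter resolved before a demand letter was sent, so the 23% rate applies.
$774,750 × 23% = $178,192.50

$178,192.50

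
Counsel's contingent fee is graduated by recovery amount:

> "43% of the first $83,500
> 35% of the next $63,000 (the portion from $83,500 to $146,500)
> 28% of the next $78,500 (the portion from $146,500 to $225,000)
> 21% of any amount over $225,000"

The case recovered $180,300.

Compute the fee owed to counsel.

First $83,500 at 43% = $35,905.00
Next $63,000 at 35% = $22,050.00
Remaining $33,800 at 28% = $9,464.00
Fee: $35,905.00 + $22,050.00 + $9,464.00 = $67,419.00

$67,419.00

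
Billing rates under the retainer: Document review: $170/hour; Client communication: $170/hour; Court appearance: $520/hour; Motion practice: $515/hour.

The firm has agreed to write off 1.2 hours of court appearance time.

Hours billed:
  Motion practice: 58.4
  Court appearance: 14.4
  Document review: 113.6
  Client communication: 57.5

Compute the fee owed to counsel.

$66,027.00

Document review: 113.6 × $170 = $19,312.00
Client communication: 57.5 × $170 = $9,775.00
Court appearance: 14.4 × $520 = $7,488.00
Motion practice: 58.4 × $515 = $30,076.00
Subtotal: $66,651.00
Write-off: 1.2 × $520 = $624.00
Total: $66,651.00 − $624.00 = $66,027.00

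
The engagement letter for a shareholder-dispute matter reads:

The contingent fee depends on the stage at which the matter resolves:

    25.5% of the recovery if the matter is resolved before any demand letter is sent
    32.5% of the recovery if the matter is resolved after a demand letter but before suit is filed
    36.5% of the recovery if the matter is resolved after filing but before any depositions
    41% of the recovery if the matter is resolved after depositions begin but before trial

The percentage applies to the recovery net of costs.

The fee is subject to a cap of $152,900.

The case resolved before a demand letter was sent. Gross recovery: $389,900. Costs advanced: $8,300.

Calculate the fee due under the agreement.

Fee base (net of costs): $389,900 − $8,300 = $381,600
The matter resolved before a demand letter was sent, so the 25.5% rate applies.
$381,600 × 25.5% = $97,308.00
$97,308.00 is under the $152,900 cap.

$97,308.00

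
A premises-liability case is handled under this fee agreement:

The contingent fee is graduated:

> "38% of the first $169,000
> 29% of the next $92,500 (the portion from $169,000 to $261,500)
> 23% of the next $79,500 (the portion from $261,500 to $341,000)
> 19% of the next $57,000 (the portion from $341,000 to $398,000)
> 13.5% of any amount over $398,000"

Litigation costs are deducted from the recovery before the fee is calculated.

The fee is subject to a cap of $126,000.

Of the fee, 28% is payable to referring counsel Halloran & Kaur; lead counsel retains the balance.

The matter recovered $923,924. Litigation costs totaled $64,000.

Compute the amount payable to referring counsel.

Fee base (net of costs): $923,924 − $64,000 = $859,924
First $169,000 at 38% = $64,220.00
Next $92,500 at 29% = $26,825.00
Next $79,500 at 23% = $18,285.00
Next $57,000 at 19% = $10,830.00
Remaining $461,924 at 13.5% = $62,359.74
Fee: $64,220.00 + $26,825.00 + $18,285.00 + $10,830.00 + $62,359.74 = $182,519.74
$182,519.74 exceeds the $126,000 cap, so the fee is capped at $126,000.00.
Referral share: 28% of $126,000.00 = $35,280.00; lead counsel retains $126,000.00 − $35,280.00 = $90,720.00.

$35,280.00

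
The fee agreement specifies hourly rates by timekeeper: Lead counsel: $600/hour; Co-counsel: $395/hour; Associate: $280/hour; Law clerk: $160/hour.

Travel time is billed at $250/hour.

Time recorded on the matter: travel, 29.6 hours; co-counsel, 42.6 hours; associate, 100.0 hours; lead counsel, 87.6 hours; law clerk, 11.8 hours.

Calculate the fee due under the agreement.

Lead counsel: 87.6 × $600 = $52,560.00
Co-counsel: 42.6 × $395 = $16,827.00
Associate: 100.0 × $280 = $28,000.00
Law clerk: 11.8 × $160 = $1,888.00
Subtotal: $52,560.00 + $16,827.00 + $28,000.00 + $1,888.00 = $99,275.00
Travel: 29.6 × $250 = $7,400.00
Total: $99,275.00 + $7,400.00 = $106,675.00

$106,675.00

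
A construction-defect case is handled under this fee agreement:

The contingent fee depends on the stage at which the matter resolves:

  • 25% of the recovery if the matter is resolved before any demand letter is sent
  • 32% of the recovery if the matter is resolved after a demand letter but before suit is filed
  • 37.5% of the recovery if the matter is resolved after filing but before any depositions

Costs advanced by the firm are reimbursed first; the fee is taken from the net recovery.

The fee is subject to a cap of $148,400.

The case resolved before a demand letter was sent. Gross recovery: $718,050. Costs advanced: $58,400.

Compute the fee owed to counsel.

$148,400.00

Fee base (net of costs): $718,050 − $58,400 = $659,650
The matter resolved before a demand letter was sent, so the 25% rate applies.
$659,650 × 25% = $164,912.50
$164,912.50 exceeds the $148,400 cap, so the fee is capped at $148,400.00.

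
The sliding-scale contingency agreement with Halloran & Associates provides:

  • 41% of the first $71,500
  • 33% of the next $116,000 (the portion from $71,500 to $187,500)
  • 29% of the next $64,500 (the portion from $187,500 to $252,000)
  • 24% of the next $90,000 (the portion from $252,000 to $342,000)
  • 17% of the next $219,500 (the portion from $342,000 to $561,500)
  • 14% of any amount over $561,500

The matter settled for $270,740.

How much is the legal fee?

$90,797.60

First $71,500 at 41% = $29,315.00
Next $116,000 at 33% = $38,280.00
Next $64,500 at 29% = $18,705.00
Remaining $18,740 at 24% = $4,497.60
Fee: $29,315.00 + $38,280.00 + $18,705.00 + $4,497.60 = $90,797.60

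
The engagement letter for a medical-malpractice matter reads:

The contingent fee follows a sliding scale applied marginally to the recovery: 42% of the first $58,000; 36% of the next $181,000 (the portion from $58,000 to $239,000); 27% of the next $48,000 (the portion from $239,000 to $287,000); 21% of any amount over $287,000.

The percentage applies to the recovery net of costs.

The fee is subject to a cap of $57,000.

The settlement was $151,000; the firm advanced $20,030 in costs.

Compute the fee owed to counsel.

Fee base (net of costs): $151,000 − $20,030 = $130,970
First $58,000 at 42% = $24,360.00
Remaining $72,970 at 36% = $26,269.20
Fee: $24,360.00 + $26,269.20 = $50,629.20
$50,629.20 is under the $57,000 cap.

$50,629.20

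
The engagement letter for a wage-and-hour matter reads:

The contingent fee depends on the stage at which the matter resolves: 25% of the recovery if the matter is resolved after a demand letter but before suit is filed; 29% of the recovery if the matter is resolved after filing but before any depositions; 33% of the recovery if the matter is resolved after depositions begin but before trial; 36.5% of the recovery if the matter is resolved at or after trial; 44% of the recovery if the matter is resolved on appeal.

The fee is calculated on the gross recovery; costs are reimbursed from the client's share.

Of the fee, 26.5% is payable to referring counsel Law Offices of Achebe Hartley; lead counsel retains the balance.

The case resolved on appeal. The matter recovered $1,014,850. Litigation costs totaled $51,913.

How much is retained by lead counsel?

$328,202.49

Fee base is the gross recovery, $1,014,850; costs are reimbursed separately.
The matter resolved on appeal, so the 44% rate applies.
$1,014,850 × 44% = $446,534.00
Referral share: 26.5% of $446,534.00 = $118,331.51; lead counsel retains $446,534.00 − $118,331.51 = $328,202.49.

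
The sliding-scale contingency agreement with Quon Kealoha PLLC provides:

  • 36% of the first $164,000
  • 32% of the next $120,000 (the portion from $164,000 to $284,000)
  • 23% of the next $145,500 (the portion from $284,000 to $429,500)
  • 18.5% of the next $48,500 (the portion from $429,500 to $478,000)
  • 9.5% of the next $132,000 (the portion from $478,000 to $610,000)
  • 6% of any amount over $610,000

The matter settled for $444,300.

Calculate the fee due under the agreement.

$133,643.00

First $164,000 at 36% = $59,040.00
Next $120,000 at 32% = $38,400.00
Next $145,500 at 23% = $33,465.00
Remaining $14,800 at 18.5% = $2,738.00
Fee: $59,040.00 + $38,400.00 + $33,465.00 + $2,738.00 = $133,643.00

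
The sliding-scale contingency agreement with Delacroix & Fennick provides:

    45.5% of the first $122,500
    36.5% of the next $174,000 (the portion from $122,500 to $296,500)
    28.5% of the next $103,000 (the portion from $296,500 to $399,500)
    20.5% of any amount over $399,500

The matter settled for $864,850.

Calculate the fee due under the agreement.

First $122,500 at 45.5% = $55,737.50
Next $174,000 at 36.5% = $63,510.00
Next $103,000 at 28.5% = $29,355.00
Remaining $465,350 at 20.5% = $95,396.75
Fee: $55,737.50 + $63,510.00 + $29,355.00 + $95,396.75 = $243,999.25

$243,999.25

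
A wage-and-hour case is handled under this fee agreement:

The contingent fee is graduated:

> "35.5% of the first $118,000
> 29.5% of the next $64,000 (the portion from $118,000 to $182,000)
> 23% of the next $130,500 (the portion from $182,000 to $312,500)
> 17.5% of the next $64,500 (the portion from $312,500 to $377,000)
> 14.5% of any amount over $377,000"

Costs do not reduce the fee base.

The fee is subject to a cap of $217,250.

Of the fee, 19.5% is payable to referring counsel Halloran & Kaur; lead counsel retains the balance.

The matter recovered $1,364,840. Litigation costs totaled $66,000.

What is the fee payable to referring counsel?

$42,363.75

Fee base is the gross recovery, $1,364,840; costs are reimbursed separately.
First $118,000 at 35.5% = $41,890.00
Next $64,000 at 29.5% = $18,880.00
Next $130,500 at 23% = $30,015.00
Next $64,500 at 17.5% = $11,287.50
Remaining $987,840 at 14.5% = $143,236.80
Fee: $41,890.00 + $18,880.00 + $30,015.00 + $11,287.50 + $143,236.80 = $245,309.30
$245,309.30 exceeds the $217,250 cap, so the fee is capped at $217,250.00.
Referral share: 19.5% of $217,250.00 = $42,363.75; lead counsel retains $217,250.00 − $42,363.75 = $174,886.25.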